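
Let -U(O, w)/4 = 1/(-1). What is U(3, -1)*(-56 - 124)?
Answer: -720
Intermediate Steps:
U(O, w) = 4 (U(O, w) = -4/(-1) = -4*(-1) = 4)
U(3, -1)*(-56 - 124) = 4*(-56 - 124) = 4*(-180) = -720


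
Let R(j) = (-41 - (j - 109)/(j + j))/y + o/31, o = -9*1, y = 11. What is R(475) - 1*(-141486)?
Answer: 22916538427/161975 ≈ 1.4148e+5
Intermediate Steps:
o = -9
R(j) = -1370/341 - (-109 + j)/(22*j) (R(j) = (-41 - (j - 109)/(j + j))/11 - 9/31 = (-41 - (-109 + j)/(2*j))*(1/11) - 9*1/31 = (-41 - (-109 + j)*1/(2*j))*(1/11) - 9/31 = (-41 - (-109 + j)/(2*j))*(1/11) - 9/31 = (-41/11 - (-109 + j)/(22*j)) - 9/31 = -1370/341 - (-109 + j)/(22*j))
R(475) - 1*(-141486) = (1/682)*(3379 - 2771*475)/475 - 1*(-141486) = (1/682)*(1/475)*(3379 - 1316225) + 141486 = (1/682)*(1/475)*(-1312846) + 141486 = -656423/161975 + 141486 = 22916538427/161975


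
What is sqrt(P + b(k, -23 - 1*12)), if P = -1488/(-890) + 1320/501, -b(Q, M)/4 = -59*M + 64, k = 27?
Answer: 2*I*sqrt(11751923138245)/74315 ≈ 92.259*I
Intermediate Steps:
b(Q, M) = -256 + 236*M (b(Q, M) = -4*(-59*M + 64) = -4*(64 - 59*M) = -256 + 236*M)
P = 320048/74315 (P = -1488*(-1/890) + 1320*(1/501) = 744/445 + 440/167 = 320048/74315 ≈ 4.3066)
sqrt(P + b(k, -23 - 1*12)) = sqrt(320048/74315 + (-256 + 236*(-23 - 1*12))) = sqrt(320048/74315 + (-256 + 236*(-23 - 12))) = sqrt(320048/74315 + (-256 + 236*(-35))) = sqrt(320048/74315 + (-256 - 8260)) = sqrt(320048/74315 - 8516) = sqrt(-632546492/74315) = 2*I*sqrt(11751923138245)/74315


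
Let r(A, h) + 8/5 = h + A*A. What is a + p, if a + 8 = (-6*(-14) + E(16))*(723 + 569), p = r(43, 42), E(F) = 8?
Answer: 603727/5 ≈ 1.2075e+5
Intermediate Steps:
r(A, h) = -8/5 + h + A² (r(A, h) = -8/5 + (h + A*A) = -8/5 + (h + A²) = -8/5 + h + A²)
p = 9447/5 (p = -8/5 + 42 + 43² = -8/5 + 42 + 1849 = 9447/5 ≈ 1889.4)
a = 118856 (a = -8 + (-6*(-14) + 8)*(723 + 569) = -8 + (84 + 8)*1292 = -8 + 92*1292 = -8 + 118864 = 118856)
a + p = 118856 + 9447/5 = 603727/5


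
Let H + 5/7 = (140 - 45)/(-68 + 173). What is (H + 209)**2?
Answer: 19298449/441 ≈ 43761.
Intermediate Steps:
H = 4/21 (H = -5/7 + (140 - 45)/(-68 + 173) = -5/7 + 95/105 = -5/7 + 95*(1/105) = -5/7 + 19/21 = 4/21 ≈ 0.19048)
(H + 209)**2 = (4/21 + 209)**2 = (4393/21)**2 = 19298449/441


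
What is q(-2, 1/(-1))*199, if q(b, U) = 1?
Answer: 199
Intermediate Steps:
q(-2, 1/(-1))*199 = 1*199 = 199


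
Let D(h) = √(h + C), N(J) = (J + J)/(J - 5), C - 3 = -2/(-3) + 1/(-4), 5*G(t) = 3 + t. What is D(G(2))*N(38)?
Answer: 38*√159/99 ≈ 4.8400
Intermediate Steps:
G(t) = ⅗ + t/5 (G(t) = (3 + t)/5 = ⅗ + t/5)
C = 41/12 (C = 3 + (-2/(-3) + 1/(-4)) = 3 + (-2*(-⅓) + 1*(-¼)) = 3 + (⅔ - ¼) = 3 + 5/12 = 41/12 ≈ 3.4167)
N(J) = 2*J/(-5 + J) (N(J) = (2*J)/(-5 + J) = 2*J/(-5 + J))
D(h) = √(41/12 + h) (D(h) = √(h + 41/12) = √(41/12 + h))
D(G(2))*N(38) = (√(123 + 36*(⅗ + (⅕)*2))/6)*(2*38/(-5 + 38)) = (√(123 + 36*(⅗ + ⅖))/6)*(2*38/33) = (√(123 + 36*1)/6)*(2*38*(1/33)) = (√(123 + 36)/6)*(76/33) = (√159/6)*(76/33) = 38*√159/99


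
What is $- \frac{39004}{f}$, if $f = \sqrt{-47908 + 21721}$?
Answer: $\frac{5572 i \sqrt{26187}}{3741} \approx 241.03 i$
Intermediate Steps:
$f = i \sqrt{26187}$ ($f = \sqrt{-26187} = i \sqrt{26187} \approx 161.82 i$)
$- \frac{39004}{f} = - \frac{39004}{i \sqrt{26187}} = - 39004 \left(- \frac{i \sqrt{26187}}{26187}\right) = \frac{5572 i \sqrt{26187}}{3741}$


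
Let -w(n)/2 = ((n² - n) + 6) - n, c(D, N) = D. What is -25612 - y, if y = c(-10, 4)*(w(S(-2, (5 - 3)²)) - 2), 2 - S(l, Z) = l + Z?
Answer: -25752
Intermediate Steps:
S(l, Z) = 2 - Z - l (S(l, Z) = 2 - (l + Z) = 2 - (Z + l) = 2 + (-Z - l) = 2 - Z - l)
w(n) = -12 - 2*n² + 4*n (w(n) = -2*(((n² - n) + 6) - n) = -2*((6 + n² - n) - n) = -2*(6 + n² - 2*n) = -12 - 2*n² + 4*n)
y = 140 (y = -10*((-12 - 2*(2 - (5 - 3)² - 1*(-2))² + 4*(2 - (5 - 3)² - 1*(-2))) - 2) = -10*((-12 - 2*(2 - 1*2² + 2)² + 4*(2 - 1*2² + 2)) - 2) = -10*((-12 - 2*(2 - 1*4 + 2)² + 4*(2 - 1*4 + 2)) - 2) = -10*((-12 - 2*(2 - 4 + 2)² + 4*(2 - 4 + 2)) - 2) = -10*((-12 - 2*0² + 4*0) - 2) = -10*((-12 - 2*0 + 0) - 2) = -10*((-12 + 0 + 0) - 2) = -10*(-12 - 2) = -10*(-14) = 140)
-25612 - y = -25612 - 1*140 = -25612 - 140 = -25752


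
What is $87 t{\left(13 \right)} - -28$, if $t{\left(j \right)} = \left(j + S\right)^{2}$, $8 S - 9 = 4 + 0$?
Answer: $\frac{1192735}{64} \approx 18637.0$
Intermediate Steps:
$S = \frac{13}{8}$ ($S = \frac{9}{8} + \frac{4 + 0}{8} = \frac{9}{8} + \frac{1}{8} \cdot 4 = \frac{9}{8} + \frac{1}{2} = \frac{13}{8} \approx 1.625$)
$t{\left(j \right)} = \left(\frac{13}{8} + j\right)^{2}$ ($t{\left(j \right)} = \left(j + \frac{13}{8}\right)^{2} = \left(\frac{13}{8} + j\right)^{2}$)
$87 t{\left(13 \right)} - -28 = 87 \frac{\left(13 + 8 \cdot 13\right)^{2}}{64} - -28 = 87 \frac{\left(13 + 104\right)^{2}}{64} + 28 = 87 \frac{117^{2}}{64} + 28 = 87 \cdot \frac{1}{64} \cdot 13689 + 28 = 87 \cdot \frac{13689}{64} + 28 = \frac{1190943}{64} + 28 = \frac{1192735}{64}$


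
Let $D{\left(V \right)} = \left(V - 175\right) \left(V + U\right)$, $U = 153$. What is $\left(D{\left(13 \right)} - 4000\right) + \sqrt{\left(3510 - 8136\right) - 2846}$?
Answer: $-30892 + 4 i \sqrt{467} \approx -30892.0 + 86.441 i$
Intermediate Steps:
$D{\left(V \right)} = \left(-175 + V\right) \left(153 + V\right)$ ($D{\left(V \right)} = \left(V - 175\right) \left(V + 153\right) = \left(-175 + V\right) \left(153 + V\right)$)
$\left(D{\left(13 \right)} - 4000\right) + \sqrt{\left(3510 - 8136\right) - 2846} = \left(\left(-26775 + 13^{2} - 286\right) - 4000\right) + \sqrt{\left(3510 - 8136\right) - 2846} = \left(\left(-26775 + 169 - 286\right) - 4000\right) + \sqrt{-4626 - 2846} = \left(-26892 - 4000\right) + \sqrt{-7472} = -30892 + 4 i \sqrt{467}$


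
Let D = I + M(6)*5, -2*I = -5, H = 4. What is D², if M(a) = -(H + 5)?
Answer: 7225/4 ≈ 1806.3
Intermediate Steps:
M(a) = -9 (M(a) = -(4 + 5) = -1*9 = -9)
I = 5/2 (I = -½*(-5) = 5/2 ≈ 2.5000)
D = -85/2 (D = 5/2 - 9*5 = 5/2 - 45 = -85/2 ≈ -42.500)
D² = (-85/2)² = 7225/4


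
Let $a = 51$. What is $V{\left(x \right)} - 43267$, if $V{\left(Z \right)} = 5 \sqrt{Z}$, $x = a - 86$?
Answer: $-43267 + 5 i \sqrt{35} \approx -43267.0 + 29.58 i$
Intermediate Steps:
$x = -35$ ($x = 51 - 86 = -35$)
$V{\left(x \right)} - 43267 = 5 \sqrt{-35} - 43267 = 5 i \sqrt{35} - 43267 = -43267 + 5 i \sqrt{35}$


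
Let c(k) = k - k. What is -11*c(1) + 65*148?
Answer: 9620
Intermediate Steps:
c(k) = 0
-11*c(1) + 65*148 = -11*0 + 65*148 = 0 + 9620 = 9620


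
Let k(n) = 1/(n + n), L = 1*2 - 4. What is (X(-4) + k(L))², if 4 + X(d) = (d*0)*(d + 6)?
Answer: 289/16 ≈ 18.063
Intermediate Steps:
X(d) = -4 (X(d) = -4 + (d*0)*(d + 6) = -4 + 0*(6 + d) = -4 + 0 = -4)
L = -2 (L = 2 - 4 = -2)
k(n) = 1/(2*n)
(X(-4) + k(L))² = (-4 + (½)/(-2))² = (-4 + (½)*(-½))² = (-4 - ¼)² = (-17/4)² = 289/16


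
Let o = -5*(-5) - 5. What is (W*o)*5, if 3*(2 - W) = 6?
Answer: 0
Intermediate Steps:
W = 0 (W = 2 - ⅓*6 = 2 - 2 = 0)
o = 20 (o = 25 - 5 = 20)
(W*o)*5 = (0*20)*5 = 0*5 = 0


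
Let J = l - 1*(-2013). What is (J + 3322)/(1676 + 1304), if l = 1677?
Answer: 1753/745 ≈ 2.3530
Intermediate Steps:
J = 3690 (J = 1677 - 1*(-2013) = 1677 + 2013 = 3690)
(J + 3322)/(1676 + 1304) = (3690 + 3322)/(1676 + 1304) = 7012/2980 = 7012*(1/2980) = 1753/745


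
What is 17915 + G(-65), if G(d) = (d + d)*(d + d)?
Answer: 34815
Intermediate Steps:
G(d) = 4*d**2 (G(d) = (2*d)*(2*d) = 4*d**2)
17915 + G(-65) = 17915 + 4*(-65)**2 = 17915 + 4*4225 = 17915 + 16900 = 34815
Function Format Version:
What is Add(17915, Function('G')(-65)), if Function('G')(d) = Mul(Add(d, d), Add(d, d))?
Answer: 34815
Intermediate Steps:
Function('G')(d) = Mul(4, Pow(d, 2)) (Function('G')(d) = Mul(Mul(2, d), Mul(2, d)) = Mul(4, Pow(d, 2)))
Add(17915, Function('G')(-65)) = Add(17915, Mul(4, Pow(-65, 2))) = Add(17915, Mul(4, 4225)) = Add(17915, 16900) = 34815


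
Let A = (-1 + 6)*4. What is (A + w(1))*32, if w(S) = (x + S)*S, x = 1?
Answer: 704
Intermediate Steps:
A = 20 (A = 5*4 = 20)
w(S) = S*(1 + S) (w(S) = (1 + S)*S = S*(1 + S))
(A + w(1))*32 = (20 + 1*(1 + 1))*32 = (20 + 1*2)*32 = (20 + 2)*32 = 22*32 = 704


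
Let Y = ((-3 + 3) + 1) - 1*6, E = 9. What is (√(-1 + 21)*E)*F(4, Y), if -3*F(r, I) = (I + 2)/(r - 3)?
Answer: 18*√5 ≈ 40.249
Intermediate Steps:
Y = -5 (Y = (0 + 1) - 6 = 1 - 6 = -5)
F(r, I) = -(2 + I)/(3*(-3 + r)) (F(r, I) = -(I + 2)/(3*(r - 3)) = -(2 + I)/(3*(-3 + r)))
(√(-1 + 21)*E)*F(4, Y) = (√(-1 + 21)*9)*((-2 - 1*(-5))/(3*(-3 + 4))) = (√20*9)*((⅓)*(-2 + 5)/1) = ((2*√5)*9)*((⅓)*1*3) = (18*√5)*1 = 18*√5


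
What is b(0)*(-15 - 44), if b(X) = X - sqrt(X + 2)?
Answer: 59*sqrt(2) ≈ 83.439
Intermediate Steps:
b(X) = X - sqrt(2 + X)
b(0)*(-15 - 44) = (0 - sqrt(2 + 0))*(-15 - 44) = (0 - sqrt(2))*(-59) = -sqrt(2)*(-59) = 59*sqrt(2)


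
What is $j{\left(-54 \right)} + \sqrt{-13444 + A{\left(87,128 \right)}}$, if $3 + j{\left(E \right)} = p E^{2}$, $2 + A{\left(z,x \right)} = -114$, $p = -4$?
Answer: $-11667 + 2 i \sqrt{3390} \approx -11667.0 + 116.45 i$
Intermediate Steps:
$A{\left(z,x \right)} = -116$ ($A{\left(z,x \right)} = -2 - 114 = -116$)
$j{\left(E \right)} = -3 - 4 E^{2}$
$j{\left(-54 \right)} + \sqrt{-13444 + A{\left(87,128 \right)}} = \left(-3 - 4 \left(-54\right)^{2}\right) + \sqrt{-13444 - 116} = \left(-3 - 11664\right) + \sqrt{-13560} = \left(-3 - 11664\right) + 2 i \sqrt{3390} = -11667 + 2 i \sqrt{3390}$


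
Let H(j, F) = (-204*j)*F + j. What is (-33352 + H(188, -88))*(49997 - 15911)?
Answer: 113909003832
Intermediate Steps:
H(j, F) = j - 204*F*j (H(j, F) = -204*F*j + j = j - 204*F*j)
(-33352 + H(188, -88))*(49997 - 15911) = (-33352 + 188*(1 - 204*(-88)))*(49997 - 15911) = (-33352 + 188*(1 + 17952))*34086 = (-33352 + 188*17953)*34086 = (-33352 + 3375164)*34086 = 3341812*34086 = 113909003832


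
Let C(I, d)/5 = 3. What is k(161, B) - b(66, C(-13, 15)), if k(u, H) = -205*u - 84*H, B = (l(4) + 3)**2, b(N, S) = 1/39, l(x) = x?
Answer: -1447720/39 ≈ -37121.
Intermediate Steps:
C(I, d) = 15 (C(I, d) = 5*3 = 15)
b(N, S) = 1/39
B = 49 (B = (4 + 3)**2 = 7**2 = 49)
k(161, B) - b(66, C(-13, 15)) = (-205*161 - 84*49) - 1*1/39 = (-33005 - 4116) - 1/39 = -37121 - 1/39 = -1447720/39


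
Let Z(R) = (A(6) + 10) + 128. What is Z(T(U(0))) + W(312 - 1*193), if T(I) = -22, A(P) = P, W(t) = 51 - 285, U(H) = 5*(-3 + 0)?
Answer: -90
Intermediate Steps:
U(H) = -15 (U(H) = 5*(-3) = -15)
W(t) = -234
Z(R) = 144 (Z(R) = (6 + 10) + 128 = 16 + 128 = 144)
Z(T(U(0))) + W(312 - 1*193) = 144 - 234 = -90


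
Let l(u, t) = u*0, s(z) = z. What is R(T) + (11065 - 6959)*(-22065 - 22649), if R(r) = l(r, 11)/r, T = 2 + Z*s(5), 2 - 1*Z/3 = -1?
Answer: -183595684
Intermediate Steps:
Z = 9 (Z = 6 - 3*(-1) = 6 + 3 = 9)
l(u, t) = 0
T = 47 (T = 2 + 9*5 = 2 + 45 = 47)
R(r) = 0 (R(r) = 0/r = 0)
R(T) + (11065 - 6959)*(-22065 - 22649) = 0 + (11065 - 6959)*(-22065 - 22649) = 0 + 4106*(-44714) = 0 - 183595684 = -183595684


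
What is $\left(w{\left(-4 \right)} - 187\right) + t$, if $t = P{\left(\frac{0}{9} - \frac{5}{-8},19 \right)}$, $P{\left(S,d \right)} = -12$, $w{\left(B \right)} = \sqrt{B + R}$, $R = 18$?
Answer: $-199 + \sqrt{14} \approx -195.26$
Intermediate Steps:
$w{\left(B \right)} = \sqrt{18 + B}$ ($w{\left(B \right)} = \sqrt{B + 18} = \sqrt{18 + B}$)
$t = -12$
$\left(w{\left(-4 \right)} - 187\right) + t = \left(\sqrt{18 - 4} - 187\right) - 12 = \left(\sqrt{14} - 187\right) - 12 = \left(-187 + \sqrt{14}\right) - 12 = -199 + \sqrt{14}$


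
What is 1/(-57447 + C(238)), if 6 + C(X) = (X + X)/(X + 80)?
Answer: -159/9134789 ≈ -1.7406e-5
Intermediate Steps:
C(X) = -6 + 2*X/(80 + X) (C(X) = -6 + (X + X)/(X + 80) = -6 + (2*X)/(80 + X) = -6 + 2*X/(80 + X))
1/(-57447 + C(238)) = 1/(-57447 + 4*(-120 - 1*238)/(80 + 238)) = 1/(-57447 + 4*(-120 - 238)/318) = 1/(-57447 + 4*(1/318)*(-358)) = 1/(-57447 - 716/159) = 1/(-9134789/159) = -159/9134789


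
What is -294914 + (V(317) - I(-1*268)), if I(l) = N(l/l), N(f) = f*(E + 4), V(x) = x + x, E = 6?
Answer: -294290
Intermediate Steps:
V(x) = 2*x
N(f) = 10*f (N(f) = f*(6 + 4) = f*10 = 10*f)
I(l) = 10 (I(l) = 10*(l/l) = 10*1 = 10)
-294914 + (V(317) - I(-1*268)) = -294914 + (2*317 - 1*10) = -294914 + (634 - 10) = -294914 + 624 = -294290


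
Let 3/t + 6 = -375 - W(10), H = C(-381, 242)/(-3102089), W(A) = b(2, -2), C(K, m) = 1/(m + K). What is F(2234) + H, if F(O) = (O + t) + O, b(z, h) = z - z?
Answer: 244672508168512/54761177117 ≈ 4468.0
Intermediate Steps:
b(z, h) = 0
C(K, m) = 1/(K + m)
W(A) = 0
H = 1/431190371 (H = 1/((-381 + 242)*(-3102089)) = -1/3102089/(-139) = -1/139*(-1/3102089) = 1/431190371 ≈ 2.3192e-9)
t = -1/127 (t = 3/(-6 + (-375 - 1*0)) = 3/(-6 + (-375 + 0)) = 3/(-6 - 375) = 3/(-381) = 3*(-1/381) = -1/127 ≈ -0.0078740)
F(O) = -1/127 + 2*O (F(O) = (O - 1/127) + O = (-1/127 + O) + O = -1/127 + 2*O)
F(2234) + H = (-1/127 + 2*2234) + 1/431190371 = (-1/127 + 4468) + 1/431190371 = 567435/127 + 1/431190371 = 244672508168512/54761177117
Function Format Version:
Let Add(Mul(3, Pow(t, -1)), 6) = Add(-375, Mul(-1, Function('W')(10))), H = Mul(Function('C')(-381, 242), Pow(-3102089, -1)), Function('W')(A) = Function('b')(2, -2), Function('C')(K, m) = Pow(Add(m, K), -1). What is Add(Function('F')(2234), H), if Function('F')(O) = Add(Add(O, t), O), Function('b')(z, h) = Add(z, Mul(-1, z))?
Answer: Rational(244672508168512, 54761177117) ≈ 4468.0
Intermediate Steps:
Function('b')(z, h) = 0
Function('C')(K, m) = Pow(Add(K, m), -1)
Function('W')(A) = 0
H = Rational(1, 431190371) (H = Mul(Pow(Add(-381, 242), -1), Pow(-3102089, -1)) = Mul(Pow(-139, -1), Rational(-1, 3102089)) = Mul(Rational(-1, 139), Rational(-1, 3102089)) = Rational(1, 431190371) ≈ 2.3192e-9)
t = Rational(-1, 127) (t = Mul(3, Pow(Add(-6, Add(-375, Mul(-1, 0))), -1)) = Mul(3, Pow(Add(-6, Add(-375, 0)), -1)) = Mul(3, Pow(Add(-6, -375), -1)) = Mul(3, Pow(-381, -1)) = Mul(3, Rational(-1, 381)) = Rational(-1, 127) ≈ -0.0078740)
Function('F')(O) = Add(Rational(-1, 127), Mul(2, O)) (Function('F')(O) = Add(Add(O, Rational(-1, 127)), O) = Add(Add(Rational(-1, 127), O), O) = Add(Rational(-1, 127), Mul(2, O)))
Add(Function('F')(2234), H) = Add(Add(Rational(-1, 127), Mul(2, 2234)), Rational(1, 431190371)) = Add(Add(Rational(-1, 127), 4468), Rational(1, 431190371)) = Add(Rational(567435, 127), Rational(1, 431190371)) = Rational(244672508168512, 54761177117)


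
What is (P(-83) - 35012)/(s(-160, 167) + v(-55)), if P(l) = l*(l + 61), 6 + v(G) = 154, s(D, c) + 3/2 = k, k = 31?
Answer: -66372/355 ≈ -186.96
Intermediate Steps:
s(D, c) = 59/2 (s(D, c) = -3/2 + 31 = 59/2)
v(G) = 148 (v(G) = -6 + 154 = 148)
P(l) = l*(61 + l)
(P(-83) - 35012)/(s(-160, 167) + v(-55)) = (-83*(61 - 83) - 35012)/(59/2 + 148) = (-83*(-22) - 35012)/(355/2) = (1826 - 35012)*(2/355) = -33186*2/355 = -66372/355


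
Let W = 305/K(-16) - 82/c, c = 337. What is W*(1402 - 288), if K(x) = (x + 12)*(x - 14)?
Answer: 10354073/4044 ≈ 2560.4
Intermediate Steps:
K(x) = (-14 + x)*(12 + x) (K(x) = (12 + x)*(-14 + x) = (-14 + x)*(12 + x))
W = 18589/8088 (W = 305/(-168 + (-16)**2 - 2*(-16)) - 82/337 = 305/(-168 + 256 + 32) - 82*1/337 = 305/120 - 82/337 = 305*(1/120) - 82/337 = 61/24 - 82/337 = 18589/8088 ≈ 2.2983)
W*(1402 - 288) = 18589*(1402 - 288)/8088 = (18589/8088)*1114 = 10354073/4044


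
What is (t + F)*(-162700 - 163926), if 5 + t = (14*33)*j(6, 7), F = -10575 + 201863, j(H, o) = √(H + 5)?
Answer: -62478001158 - 150901212*√11 ≈ -6.2978e+10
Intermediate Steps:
j(H, o) = √(5 + H)
F = 191288
t = -5 + 462*√11 (t = -5 + (14*33)*√(5 + 6) = -5 + 462*√11 ≈ 1527.3)
(t + F)*(-162700 - 163926) = ((-5 + 462*√11) + 191288)*(-162700 - 163926) = (191283 + 462*√11)*(-326626) = -62478001158 - 150901212*√11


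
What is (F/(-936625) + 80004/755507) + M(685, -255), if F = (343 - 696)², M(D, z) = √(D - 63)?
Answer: -19209225263/707626743875 + √622 ≈ 24.913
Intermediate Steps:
M(D, z) = √(-63 + D)
F = 124609 (F = (-353)² = 124609)
(F/(-936625) + 80004/755507) + M(685, -255) = (124609/(-936625) + 80004/755507) + √(-63 + 685) = (124609*(-1/936625) + 80004*(1/755507)) + √622 = (-124609/936625 + 80004/755507) + √622 = -19209225263/707626743875 + √622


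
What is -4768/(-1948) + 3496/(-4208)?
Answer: 414173/256162 ≈ 1.6168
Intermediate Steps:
-4768/(-1948) + 3496/(-4208) = -4768*(-1/1948) + 3496*(-1/4208) = 1192/487 - 437/526 = 414173/256162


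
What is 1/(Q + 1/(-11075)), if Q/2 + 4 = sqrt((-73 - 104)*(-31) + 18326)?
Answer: 981256075/11675343455299 + 245311250*sqrt(23813)/11675343455299 ≈ 0.0033264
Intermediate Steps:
Q = -8 + 2*sqrt(23813) (Q = -8 + 2*sqrt((-73 - 104)*(-31) + 18326) = -8 + 2*sqrt(-177*(-31) + 18326) = -8 + 2*sqrt(5487 + 18326) = -8 + 2*sqrt(23813) ≈ 300.63)
1/(Q + 1/(-11075)) = 1/((-8 + 2*sqrt(23813)) + 1/(-11075)) = 1/((-8 + 2*sqrt(23813)) - 1/11075) = 1/(-88601/11075 + 2*sqrt(23813))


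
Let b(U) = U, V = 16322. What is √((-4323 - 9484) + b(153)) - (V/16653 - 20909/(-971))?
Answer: -364046239/16170063 + I*√13654 ≈ -22.514 + 116.85*I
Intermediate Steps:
√((-4323 - 9484) + b(153)) - (V/16653 - 20909/(-971)) = √((-4323 - 9484) + 153) - (16322/16653 - 20909/(-971)) = √(-13807 + 153) - (16322*(1/16653) - 20909*(-1/971)) = √(-13654) - (16322/16653 + 20909/971) = I*√13654 - 1*364046239/16170063 = I*√13654 - 364046239/16170063 = -364046239/16170063 + I*√13654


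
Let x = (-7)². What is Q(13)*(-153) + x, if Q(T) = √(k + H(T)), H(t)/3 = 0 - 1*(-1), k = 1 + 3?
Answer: 49 - 153*√7 ≈ -355.80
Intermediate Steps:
x = 49
k = 4
H(t) = 3 (H(t) = 3*(0 - 1*(-1)) = 3*(0 + 1) = 3*1 = 3)
Q(T) = √7 (Q(T) = √(4 + 3) = √7)
Q(13)*(-153) + x = √7*(-153) + 49 = -153*√7 + 49 = 49 - 153*√7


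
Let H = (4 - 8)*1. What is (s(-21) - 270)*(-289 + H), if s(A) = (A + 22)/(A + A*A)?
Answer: 33225907/420 ≈ 79109.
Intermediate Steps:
H = -4 (H = -4*1 = -4)
s(A) = (22 + A)/(A + A²)
(s(-21) - 270)*(-289 + H) = ((22 - 21)/((-21)*(1 - 21)) - 270)*(-289 - 4) = (-1/21*1/(-20) - 270)*(-293) = (-1/21*(-1/20)*1 - 270)*(-293) = (1/420 - 270)*(-293) = -113399/420*(-293) = 33225907/420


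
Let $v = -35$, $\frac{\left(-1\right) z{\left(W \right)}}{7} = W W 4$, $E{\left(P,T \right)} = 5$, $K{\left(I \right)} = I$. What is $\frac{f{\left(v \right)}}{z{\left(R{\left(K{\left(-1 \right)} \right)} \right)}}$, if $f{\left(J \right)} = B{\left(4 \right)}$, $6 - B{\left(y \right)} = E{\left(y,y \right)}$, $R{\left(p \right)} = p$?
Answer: $- \frac{1}{28} \approx -0.035714$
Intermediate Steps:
$B{\left(y \right)} = 1$ ($B{\left(y \right)} = 6 - 5 = 1$)
$z{\left(W \right)} = - 28 W^{2}$ ($z{\left(W \right)} = - 7 W W 4 = - 7 W 4 W = - 7 \cdot 4 W^{2} = - 28 W^{2}$)
$f{\left(J \right)} = 1$
$\frac{f{\left(v \right)}}{z{\left(R{\left(K{\left(-1 \right)} \right)} \right)}} = 1 \frac{1}{\left(-28\right) \left(-1\right)^{2}} = 1 \frac{1}{\left(-28\right) 1} = 1 \frac{1}{-28} = 1 \left(- \frac{1}{28}\right) = - \frac{1}{28}$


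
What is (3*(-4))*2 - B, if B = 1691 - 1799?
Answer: 84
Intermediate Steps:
B = -108
(3*(-4))*2 - B = (3*(-4))*2 - 1*(-108) = -12*2 + 108 = -24 + 108 = 84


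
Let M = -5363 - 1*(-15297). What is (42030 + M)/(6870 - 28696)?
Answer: -25982/10913 ≈ -2.3808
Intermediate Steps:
M = 9934 (M = -5363 + 15297 = 9934)
(42030 + M)/(6870 - 28696) = (42030 + 9934)/(6870 - 28696) = 51964/(-21826) = 51964*(-1/21826) = -25982/10913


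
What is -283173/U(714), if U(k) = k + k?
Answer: -94391/476 ≈ -198.30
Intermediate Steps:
U(k) = 2*k
-283173/U(714) = -283173/(2*714) = -283173/1428 = -283173*1/1428 = -94391/476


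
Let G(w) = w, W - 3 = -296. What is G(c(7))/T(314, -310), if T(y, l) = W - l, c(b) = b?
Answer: 7/17 ≈ 0.41176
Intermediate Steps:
W = -293 (W = 3 - 296 = -293)
T(y, l) = -293 - l
G(c(7))/T(314, -310) = 7/(-293 - 1*(-310)) = 7/(-293 + 310) = 7/17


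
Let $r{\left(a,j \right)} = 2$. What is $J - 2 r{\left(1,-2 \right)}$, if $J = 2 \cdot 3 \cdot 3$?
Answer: $14$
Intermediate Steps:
$J = 18$ ($J = 6 \cdot 3 = 18$)
$J - 2 r{\left(1,-2 \right)} = 18 - 4 = 14$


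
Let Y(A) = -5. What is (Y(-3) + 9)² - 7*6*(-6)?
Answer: 268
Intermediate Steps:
(Y(-3) + 9)² - 7*6*(-6) = (-5 + 9)² - 7*6*(-6) = 4² - 42*(-6) = 16 + 252 = 268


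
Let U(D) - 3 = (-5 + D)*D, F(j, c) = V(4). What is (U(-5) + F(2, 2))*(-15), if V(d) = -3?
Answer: -750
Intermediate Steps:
F(j, c) = -3
U(D) = 3 + D*(-5 + D) (U(D) = 3 + (-5 + D)*D = 3 + D*(-5 + D))
(U(-5) + F(2, 2))*(-15) = ((3 + (-5)**2 - 5*(-5)) - 3)*(-15) = ((3 + 25 + 25) - 3)*(-15) = (53 - 3)*(-15) = 50*(-15) = -750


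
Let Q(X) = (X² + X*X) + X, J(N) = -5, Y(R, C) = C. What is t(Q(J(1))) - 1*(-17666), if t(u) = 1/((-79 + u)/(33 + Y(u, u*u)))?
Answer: 299293/17 ≈ 17605.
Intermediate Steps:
Q(X) = X + 2*X² (Q(X) = (X² + X²) + X = 2*X² + X = X + 2*X²)
t(u) = (33 + u²)/(-79 + u) (t(u) = 1/((-79 + u)/(33 + u*u)) = 1/((-79 + u)/(33 + u²)) = (33 + u²)/(-79 + u))
t(Q(J(1))) - 1*(-17666) = (33 + (-5*(1 + 2*(-5)))²)/(-79 - 5*(1 + 2*(-5))) - 1*(-17666) = (33 + (-5*(1 - 10))²)/(-79 - 5*(1 - 10)) + 17666 = (33 + (-5*(-9))²)/(-79 - 5*(-9)) + 17666 = (33 + 45²)/(-79 + 45) + 17666 = (33 + 2025)/(-34) + 17666 = -1/34*2058 + 17666 = -1029/17 + 17666 = 299293/17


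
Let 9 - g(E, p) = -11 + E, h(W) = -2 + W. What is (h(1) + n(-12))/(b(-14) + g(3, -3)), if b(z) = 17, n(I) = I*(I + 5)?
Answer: 83/34 ≈ 2.4412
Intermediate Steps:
g(E, p) = 20 - E (g(E, p) = 9 - (-11 + E) = 9 + (11 - E) = 20 - E)
n(I) = I*(5 + I)
(h(1) + n(-12))/(b(-14) + g(3, -3)) = ((-2 + 1) - 12*(5 - 12))/(17 + (20 - 1*3)) = (-1 - 12*(-7))/(17 + (20 - 3)) = (-1 + 84)/(17 + 17) = 83/34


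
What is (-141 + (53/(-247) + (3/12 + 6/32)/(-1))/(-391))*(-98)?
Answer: 10675881615/772616 ≈ 13818.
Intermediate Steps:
(-141 + (53/(-247) + (3/12 + 6/32)/(-1))/(-391))*(-98) = (-141 + (53*(-1/247) + (3*(1/12) + 6*(1/32))*(-1))*(-1/391))*(-98) = (-141 + (-53/247 + (1/4 + 3/16)*(-1))*(-1/391))*(-98) = (-141 + (-53/247 + (7/16)*(-1))*(-1/391))*(-98) = (-141 + (-53/247 - 7/16)*(-1/391))*(-98) = (-141 - 2577/3952*(-1/391))*(-98) = (-141 + 2577/1545232)*(-98) = -217875135/1545232*(-98) = 10675881615/772616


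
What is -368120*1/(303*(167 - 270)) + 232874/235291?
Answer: 93883087586/7343196819 ≈ 12.785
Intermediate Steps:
-368120*1/(303*(167 - 270)) + 232874/235291 = -368120/(303*(-103)) + 232874*(1/235291) = -368120/(-31209) + 232874/235291 = -368120*(-1/31209) + 232874/235291 = 368120/31209 + 232874/235291 = 93883087586/7343196819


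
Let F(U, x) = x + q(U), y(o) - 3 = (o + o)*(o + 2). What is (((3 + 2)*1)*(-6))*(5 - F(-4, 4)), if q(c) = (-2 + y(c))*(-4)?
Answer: -2070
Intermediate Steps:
y(o) = 3 + 2*o*(2 + o) (y(o) = 3 + (o + o)*(o + 2) = 3 + (2*o)*(2 + o) = 3 + 2*o*(2 + o))
q(c) = -4 - 16*c - 8*c² (q(c) = (-2 + (3 + 2*c² + 4*c))*(-4) = (1 + 2*c² + 4*c)*(-4) = -4 - 16*c - 8*c²)
F(U, x) = -4 + x - 16*U - 8*U² (F(U, x) = x + (-4 - 16*U - 8*U²) = -4 + x - 16*U - 8*U²)
(((3 + 2)*1)*(-6))*(5 - F(-4, 4)) = (((3 + 2)*1)*(-6))*(5 - (-4 + 4 - 16*(-4) - 8*(-4)²)) = ((5*1)*(-6))*(5 - (-4 + 4 + 64 - 8*16)) = (5*(-6))*(5 - (-4 + 4 + 64 - 128)) = -30*(5 - 1*(-64)) = -30*(5 + 64) = -30*69 = -2070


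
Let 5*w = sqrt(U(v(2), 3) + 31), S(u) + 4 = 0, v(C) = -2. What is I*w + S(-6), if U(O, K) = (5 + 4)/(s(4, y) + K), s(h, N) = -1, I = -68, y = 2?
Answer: -4 - 34*sqrt(142)/5 ≈ -85.031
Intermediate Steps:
S(u) = -4 (S(u) = -4 + 0 = -4)
U(O, K) = 9/(-1 + K) (U(O, K) = (5 + 4)/(-1 + K) = 9/(-1 + K))
w = sqrt(142)/10 (w = sqrt(9/(-1 + 3) + 31)/5 = sqrt(9/2 + 31)/5 = sqrt(71/2)/5 = (sqrt(142)/2)/5 = sqrt(142)/10 ≈ 1.1916)
I*w + S(-6) = -34*sqrt(142)/5 - 4 = -4 - 34*sqrt(142)/5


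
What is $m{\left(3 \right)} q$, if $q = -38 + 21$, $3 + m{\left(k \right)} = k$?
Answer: $0$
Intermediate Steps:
$m{\left(k \right)} = -3 + k$
$q = -17$
$m{\left(3 \right)} q = \left(-3 + 3\right) \left(-17\right) = 0 \left(-17\right) = 0$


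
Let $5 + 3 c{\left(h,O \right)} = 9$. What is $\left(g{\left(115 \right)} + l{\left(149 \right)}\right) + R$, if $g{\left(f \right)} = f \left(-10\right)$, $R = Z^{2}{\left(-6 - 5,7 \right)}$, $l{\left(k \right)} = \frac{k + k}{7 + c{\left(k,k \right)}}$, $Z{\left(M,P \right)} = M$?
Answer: $- \frac{24831}{25} \approx -993.24$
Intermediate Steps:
$c{\left(h,O \right)} = \frac{4}{3}$ ($c{\left(h,O \right)} = - \frac{5}{3} + \frac{1}{3} \cdot 9 = - \frac{5}{3} + 3 = \frac{4}{3}$)
$l{\left(k \right)} = \frac{6 k}{25}$ ($l{\left(k \right)} = \frac{k + k}{7 + \frac{4}{3}} = \frac{2 k}{\frac{25}{3}} = 2 k \frac{3}{25} = \frac{6 k}{25}$)
$R = 121$ ($R = \left(-6 - 5\right)^{2} = \left(-11\right)^{2} = 121$)
$g{\left(f \right)} = - 10 f$
$\left(g{\left(115 \right)} + l{\left(149 \right)}\right) + R = \left(\left(-10\right) 115 + \frac{6}{25} \cdot 149\right) + 121 = \left(-1150 + \frac{894}{25}\right) + 121 = - \frac{27856}{25} + 121 = - \frac{24831}{25}$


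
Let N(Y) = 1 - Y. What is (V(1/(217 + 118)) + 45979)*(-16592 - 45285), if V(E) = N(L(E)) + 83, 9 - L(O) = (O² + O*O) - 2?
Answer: -319791826682654/112225 ≈ -2.8496e+9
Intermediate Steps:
L(O) = 11 - 2*O² (L(O) = 9 - ((O² + O*O) - 2) = 9 - ((O² + O²) - 2) = 9 - (2*O² - 2) = 9 - (-2 + 2*O²) = 9 + (2 - 2*O²) = 11 - 2*O²)
V(E) = 73 + 2*E² (V(E) = (1 - (11 - 2*E²)) + 83 = (1 + (-11 + 2*E²)) + 83 = (-10 + 2*E²) + 83 = 73 + 2*E²)
(V(1/(217 + 118)) + 45979)*(-16592 - 45285) = ((73 + 2*(1/(217 + 118))²) + 45979)*(-16592 - 45285) = ((73 + 2*(1/335)²) + 45979)*(-61877) = ((73 + 2*(1/112225)) + 45979)*(-61877) = ((73 + 2/112225) + 45979)*(-61877) = (8192427/112225 + 45979)*(-61877) = (5168185702/112225)*(-61877) = -319791826682654/112225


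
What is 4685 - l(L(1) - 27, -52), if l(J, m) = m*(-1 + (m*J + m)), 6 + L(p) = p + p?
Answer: 85753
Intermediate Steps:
L(p) = -6 + 2*p (L(p) = -6 + (p + p) = -6 + 2*p)
l(J, m) = m*(-1 + m + J*m) (l(J, m) = m*(-1 + (J*m + m)) = m*(-1 + (m + J*m)) = m*(-1 + m + J*m))
4685 - l(L(1) - 27, -52) = 4685 - (-52)*(-1 - 52 + ((-6 + 2*1) - 27)*(-52)) = 4685 - (-52)*(-1 - 52 + ((-6 + 2) - 27)*(-52)) = 4685 - (-52)*(-1 - 52 + (-4 - 27)*(-52)) = 4685 - (-52)*(-1 - 52 - 31*(-52)) = 4685 - (-52)*(-1 - 52 + 1612) = 4685 - (-52)*1559 = 4685 - 1*(-81068) = 4685 + 81068 = 85753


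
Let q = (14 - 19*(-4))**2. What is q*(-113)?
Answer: -915300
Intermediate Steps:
q = 8100 (q = (14 + 76)**2 = 90**2 = 8100)
q*(-113) = 8100*(-113) = -915300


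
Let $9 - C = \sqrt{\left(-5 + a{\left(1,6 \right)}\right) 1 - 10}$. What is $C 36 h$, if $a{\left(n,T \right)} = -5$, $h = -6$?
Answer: $-1944 + 432 i \sqrt{5} \approx -1944.0 + 965.98 i$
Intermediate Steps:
$C = 9 - 2 i \sqrt{5}$ ($C = 9 - \sqrt{\left(-5 - 5\right) 1 - 10} = 9 - \sqrt{\left(-10\right) 1 - 10} = 9 - \sqrt{-10 - 10} = 9 - \sqrt{-20} = 9 - 2 i \sqrt{5} \approx 9.0 - 4.4721 i$)
$C 36 h = \left(9 - 2 i \sqrt{5}\right) 36 \left(-6\right) = \left(324 - 72 i \sqrt{5}\right) \left(-6\right) = -1944 + 432 i \sqrt{5}$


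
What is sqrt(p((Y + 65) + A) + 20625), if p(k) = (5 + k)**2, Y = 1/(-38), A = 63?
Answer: sqrt(55315309)/38 ≈ 195.72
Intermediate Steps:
Y = -1/38 ≈ -0.026316
sqrt(p((Y + 65) + A) + 20625) = sqrt((5 + ((-1/38 + 65) + 63))**2 + 20625) = sqrt((5 + (2469/38 + 63))**2 + 20625) = sqrt((5 + 4863/38)**2 + 20625) = sqrt((5053/38)**2 + 20625) = sqrt(25532809/1444 + 20625) = sqrt(55315309/1444) = sqrt(55315309)/38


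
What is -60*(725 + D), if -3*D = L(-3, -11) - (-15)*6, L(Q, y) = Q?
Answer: -41760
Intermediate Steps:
D = -29 (D = -(-3 - (-15)*6)/3 = -(-3 - 1*(-90))/3 = -(-3 + 90)/3 = -⅓*87 = -29)
-60*(725 + D) = -60*(725 - 29) = -60*696 = -41760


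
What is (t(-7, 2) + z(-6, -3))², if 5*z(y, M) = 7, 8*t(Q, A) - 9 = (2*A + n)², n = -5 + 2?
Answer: 2809/400 ≈ 7.0225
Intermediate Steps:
n = -3
t(Q, A) = 9/8 + (-3 + 2*A)²/8 (t(Q, A) = 9/8 + (2*A - 3)²/8 = 9/8 + (-3 + 2*A)²/8)
z(y, M) = 7/5 (z(y, M) = (⅕)*7 = 7/5)
(t(-7, 2) + z(-6, -3))² = ((9/8 + (-3 + 2*2)²/8) + 7/5)² = ((9/8 + (-3 + 4)²/8) + 7/5)² = ((9/8 + (⅛)*1²) + 7/5)² = ((9/8 + (⅛)*1) + 7/5)² = ((9/8 + ⅛) + 7/5)² = (5/4 + 7/5)² = (53/20)² = 2809/400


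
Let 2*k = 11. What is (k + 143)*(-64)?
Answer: -9504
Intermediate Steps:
k = 11/2 (k = (1/2)*11 = 11/2 ≈ 5.5000)
(k + 143)*(-64) = (11/2 + 143)*(-64) = (297/2)*(-64) = -9504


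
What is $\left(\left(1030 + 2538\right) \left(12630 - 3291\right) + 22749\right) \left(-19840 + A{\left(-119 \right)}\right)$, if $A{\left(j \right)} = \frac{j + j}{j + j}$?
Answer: $-661517587539$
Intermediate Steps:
$A{\left(j \right)} = 1$ ($A{\left(j \right)} = \frac{2 j}{2 j} = 2 j \frac{1}{2 j} = 1$)
$\left(\left(1030 + 2538\right) \left(12630 - 3291\right) + 22749\right) \left(-19840 + A{\left(-119 \right)}\right) = \left(\left(1030 + 2538\right) \left(12630 - 3291\right) + 22749\right) \left(-19840 + 1\right) = \left(3568 \cdot 9339 + 22749\right) \left(-19839\right) = \left(33321552 + 22749\right) \left(-19839\right) = 33344301 \left(-19839\right) = -661517587539$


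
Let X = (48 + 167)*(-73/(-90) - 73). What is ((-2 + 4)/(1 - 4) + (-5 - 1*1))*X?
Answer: 2793710/27 ≈ 1.0347e+5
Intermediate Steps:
X = -279371/18 (X = 215*(-73*(-1/90) - 73) = 215*(73/90 - 73) = 215*(-6497/90) = -279371/18 ≈ -15521.)
((-2 + 4)/(1 - 4) + (-5 - 1*1))*X = ((-2 + 4)/(1 - 4) + (-5 - 1*1))*(-279371/18) = (2/(-3) + (-5 - 1))*(-279371/18) = (2*(-1/3) - 6)*(-279371/18) = (-2/3 - 6)*(-279371/18) = -20/3*(-279371/18) = 2793710/27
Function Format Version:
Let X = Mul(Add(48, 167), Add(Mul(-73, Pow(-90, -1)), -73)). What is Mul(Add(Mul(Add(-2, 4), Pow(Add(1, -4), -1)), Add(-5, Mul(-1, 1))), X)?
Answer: Rational(2793710, 27) ≈ 1.0347e+5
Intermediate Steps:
X = Rational(-279371, 18) (X = Mul(215, Add(Mul(-73, Rational(-1, 90)), -73)) = Mul(215, Add(Rational(73, 90), -73)) = Mul(215, Rational(-6497, 90)) = Rational(-279371, 18) ≈ -15521.)
Mul(Add(Mul(Add(-2, 4), Pow(Add(1, -4), -1)), Add(-5, Mul(-1, 1))), X) = Mul(Add(Mul(Add(-2, 4), Pow(Add(1, -4), -1)), Add(-5, Mul(-1, 1))), Rational(-279371, 18)) = Mul(Add(Mul(2, Pow(-3, -1)), Add(-5, -1)), Rational(-279371, 18)) = Mul(Add(Mul(2, Rational(-1, 3)), -6), Rational(-279371, 18)) = Mul(Add(Rational(-2, 3), -6), Rational(-279371, 18)) = Mul(Rational(-20, 3), Rational(-279371, 18)) = Rational(2793710, 27)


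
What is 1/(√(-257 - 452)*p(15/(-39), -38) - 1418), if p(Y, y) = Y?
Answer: -338/479309 + 65*I*√709/339830081 ≈ -0.00070518 + 5.093e-6*I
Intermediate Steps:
1/(√(-257 - 452)*p(15/(-39), -38) - 1418) = 1/(√(-257 - 452)*(15/(-39)) - 1418) = 1/(√(-709)*(15*(-1/39)) - 1418) = 1/((I*√709)*(-5/13) - 1418) = 1/(-5*I*√709/13 - 1418) = 1/(-1418 - 5*I*√709/13)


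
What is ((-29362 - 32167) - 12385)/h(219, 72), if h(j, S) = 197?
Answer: -73914/197 ≈ -375.20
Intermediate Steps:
((-29362 - 32167) - 12385)/h(219, 72) = ((-29362 - 32167) - 12385)/197 = (-61529 - 12385)*(1/197) = -73914*1/197 = -73914/197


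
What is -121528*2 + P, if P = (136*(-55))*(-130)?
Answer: 729344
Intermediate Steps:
P = 972400 (P = -7480*(-130) = 972400)
-121528*2 + P = -121528*2 + 972400 = -243056 + 972400 = 729344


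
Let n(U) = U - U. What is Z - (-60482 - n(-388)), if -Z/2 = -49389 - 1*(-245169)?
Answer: -331078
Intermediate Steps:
n(U) = 0
Z = -391560 (Z = -2*(-49389 - 1*(-245169)) = -2*(-49389 + 245169) = -2*195780 = -391560)
Z - (-60482 - n(-388)) = -391560 - (-60482 - 1*0) = -391560 - (-60482 + 0) = -391560 - 1*(-60482) = -391560 + 60482 = -331078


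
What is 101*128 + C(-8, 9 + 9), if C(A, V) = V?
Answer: 12946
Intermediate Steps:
101*128 + C(-8, 9 + 9) = 101*128 + (9 + 9) = 12928 + 18 = 12946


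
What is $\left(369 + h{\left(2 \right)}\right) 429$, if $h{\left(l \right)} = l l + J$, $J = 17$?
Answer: $167310$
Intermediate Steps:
$h{\left(l \right)} = 17 + l^{2}$ ($h{\left(l \right)} = l l + 17 = l^{2} + 17 = 17 + l^{2}$)
$\left(369 + h{\left(2 \right)}\right) 429 = \left(369 + \left(17 + 2^{2}\right)\right) 429 = \left(369 + \left(17 + 4\right)\right) 429 = \left(369 + 21\right) 429 = 390 \cdot 429 = 167310$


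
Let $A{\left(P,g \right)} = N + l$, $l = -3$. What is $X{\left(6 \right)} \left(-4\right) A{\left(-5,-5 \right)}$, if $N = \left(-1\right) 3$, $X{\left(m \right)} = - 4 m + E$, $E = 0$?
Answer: $-576$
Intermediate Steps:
$X{\left(m \right)} = - 4 m$ ($X{\left(m \right)} = - 4 m + 0 = - 4 m$)
$N = -3$
$A{\left(P,g \right)} = -6$ ($A{\left(P,g \right)} = -3 - 3 = -6$)
$X{\left(6 \right)} \left(-4\right) A{\left(-5,-5 \right)} = \left(-4\right) 6 \left(-4\right) \left(-6\right) = \left(-24\right) \left(-4\right) \left(-6\right) = 96 \left(-6\right) = -576$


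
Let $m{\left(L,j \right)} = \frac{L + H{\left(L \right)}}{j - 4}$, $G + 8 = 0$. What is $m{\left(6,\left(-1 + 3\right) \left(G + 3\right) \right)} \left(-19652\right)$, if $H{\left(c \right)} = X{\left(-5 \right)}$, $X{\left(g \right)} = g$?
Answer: $\frac{9826}{7} \approx 1403.7$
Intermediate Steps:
$G = -8$ ($G = -8 + 0 = -8$)
$H{\left(c \right)} = -5$
$m{\left(L,j \right)} = \frac{-5 + L}{-4 + j}$ ($m{\left(L,j \right)} = \frac{L - 5}{j - 4} = \frac{-5 + L}{-4 + j}$)
$m{\left(6,\left(-1 + 3\right) \left(G + 3\right) \right)} \left(-19652\right) = \frac{-5 + 6}{-4 + \left(-1 + 3\right) \left(-8 + 3\right)} \left(-19652\right) = \frac{1}{-4 + 2 \left(-5\right)} 1 \left(-19652\right) = \frac{1}{-4 - 10} \cdot 1 \left(-19652\right) = \frac{1}{-14} \cdot 1 \left(-19652\right) = \left(- \frac{1}{14}\right) 1 \left(-19652\right) = \left(- \frac{1}{14}\right) \left(-19652\right) = \frac{9826}{7}$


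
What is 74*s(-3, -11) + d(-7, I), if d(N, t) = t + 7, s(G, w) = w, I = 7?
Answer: -800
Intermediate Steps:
d(N, t) = 7 + t
74*s(-3, -11) + d(-7, I) = 74*(-11) + (7 + 7) = -814 + 14 = -800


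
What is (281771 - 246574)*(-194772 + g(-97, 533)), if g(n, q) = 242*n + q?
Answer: -7662844461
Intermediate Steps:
g(n, q) = q + 242*n
(281771 - 246574)*(-194772 + g(-97, 533)) = (281771 - 246574)*(-194772 + (533 + 242*(-97))) = 35197*(-194772 + (533 - 23474)) = 35197*(-194772 - 22941) = 35197*(-217713) = -7662844461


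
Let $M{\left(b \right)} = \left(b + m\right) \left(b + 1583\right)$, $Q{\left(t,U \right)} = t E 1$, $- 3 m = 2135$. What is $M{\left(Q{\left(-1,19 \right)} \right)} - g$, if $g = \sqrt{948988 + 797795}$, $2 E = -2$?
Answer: $-1125696 - 3 \sqrt{194087} \approx -1.127 \cdot 10^{6}$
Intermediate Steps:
$E = -1$ ($E = \frac{1}{2} \left(-2\right) = -1$)
$g = 3 \sqrt{194087}$ ($g = \sqrt{1746783} = 3 \sqrt{194087} \approx 1321.7$)
$m = - \frac{2135}{3}$ ($m = \left(- \frac{1}{3}\right) 2135 = - \frac{2135}{3} \approx -711.67$)
$Q{\left(t,U \right)} = - t$ ($Q{\left(t,U \right)} = t \left(-1\right) 1 = - t 1 = - t$)
$M{\left(b \right)} = \left(1583 + b\right) \left(- \frac{2135}{3} + b\right)$ ($M{\left(b \right)} = \left(b - \frac{2135}{3}\right) \left(b + 1583\right) = \left(- \frac{2135}{3} + b\right) \left(1583 + b\right) = \left(1583 + b\right) \left(- \frac{2135}{3} + b\right)$)
$M{\left(Q{\left(-1,19 \right)} \right)} - g = \left(- \frac{3379705}{3} + \left(\left(-1\right) \left(-1\right)\right)^{2} + \frac{2614 \left(\left(-1\right) \left(-1\right)\right)}{3}\right) - 3 \sqrt{194087} = \left(- \frac{3379705}{3} + 1^{2} + \frac{2614}{3} \cdot 1\right) - 3 \sqrt{194087} = \left(- \frac{3379705}{3} + 1 + \frac{2614}{3}\right) - 3 \sqrt{194087} = -1125696 - 3 \sqrt{194087}$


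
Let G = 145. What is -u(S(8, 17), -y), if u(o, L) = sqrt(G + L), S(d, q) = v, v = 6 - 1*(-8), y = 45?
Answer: -10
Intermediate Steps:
v = 14 (v = 6 + 8 = 14)
S(d, q) = 14
u(o, L) = sqrt(145 + L)
-u(S(8, 17), -y) = -sqrt(145 - 1*45) = -sqrt(145 - 45) = -sqrt(100) = -1*10 = -10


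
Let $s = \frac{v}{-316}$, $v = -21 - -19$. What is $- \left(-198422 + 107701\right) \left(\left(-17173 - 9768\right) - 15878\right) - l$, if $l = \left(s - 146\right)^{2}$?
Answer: $- \frac{96975249591525}{24964} \approx -3.8846 \cdot 10^{9}$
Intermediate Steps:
$v = -2$ ($v = -21 + 19 = -2$)
$s = \frac{1}{158}$ ($s = - \frac{2}{-316} = \left(-2\right) \left(- \frac{1}{316}\right) = \frac{1}{158} \approx 0.0063291$)
$l = \frac{532086489}{24964}$ ($l = \left(\frac{1}{158} - 146\right)^{2} = \left(- \frac{23067}{158}\right)^{2} = \frac{532086489}{24964} \approx 21314.0$)
$- \left(-198422 + 107701\right) \left(\left(-17173 - 9768\right) - 15878\right) - l = - \left(-198422 + 107701\right) \left(\left(-17173 - 9768\right) - 15878\right) - \frac{532086489}{24964} = - \left(-90721\right) \left(\left(-17173 - 9768\right) - 15878\right) - \frac{532086489}{24964} = - \left(-90721\right) \left(-26941 - 15878\right) - \frac{532086489}{24964} = - \left(-90721\right) \left(-42819\right) - \frac{532086489}{24964} = \left(-1\right) 3884582499 - \frac{532086489}{24964} = -3884582499 - \frac{532086489}{24964} = - \frac{96975249591525}{24964}$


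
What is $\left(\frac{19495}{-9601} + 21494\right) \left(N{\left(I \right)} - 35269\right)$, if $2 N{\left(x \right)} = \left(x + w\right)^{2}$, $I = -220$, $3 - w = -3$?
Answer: $- \frac{2552686560029}{9601} \approx -2.6588 \cdot 10^{8}$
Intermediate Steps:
$w = 6$ ($w = 3 - -3 = 3 + 3 = 6$)
$N{\left(x \right)} = \frac{\left(6 + x\right)^{2}}{2}$ ($N{\left(x \right)} = \frac{\left(x + 6\right)^{2}}{2} = \frac{\left(6 + x\right)^{2}}{2}$)
$\left(\frac{19495}{-9601} + 21494\right) \left(N{\left(I \right)} - 35269\right) = \left(\frac{19495}{-9601} + 21494\right) \left(\frac{\left(6 - 220\right)^{2}}{2} - 35269\right) = \left(19495 \left(- \frac{1}{9601}\right) + 21494\right) \left(\frac{\left(-214\right)^{2}}{2} - 35269\right) = \left(- \frac{19495}{9601} + 21494\right) \left(\frac{1}{2} \cdot 45796 - 35269\right) = \frac{206344399 \left(22898 - 35269\right)}{9601} = \frac{206344399}{9601} \left(-12371\right) = - \frac{2552686560029}{9601}$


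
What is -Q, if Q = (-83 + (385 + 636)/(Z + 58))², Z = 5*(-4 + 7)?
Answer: -25381444/5329 ≈ -4762.9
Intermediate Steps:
Z = 15 (Z = 5*3 = 15)
Q = 25381444/5329 (Q = (-83 + (385 + 636)/(15 + 58))² = (-83 + 1021/73)² = (-5038/73)² = 25381444/5329 ≈ 4762.9)
-Q = -1*25381444/5329 = -25381444/5329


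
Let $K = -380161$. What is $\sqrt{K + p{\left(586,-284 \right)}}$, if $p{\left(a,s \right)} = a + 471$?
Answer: $4 i \sqrt{23694} \approx 615.71 i$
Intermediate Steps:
$p{\left(a,s \right)} = 471 + a$
$\sqrt{K + p{\left(586,-284 \right)}} = \sqrt{-380161 + \left(471 + 586\right)} = \sqrt{-380161 + 1057} = \sqrt{-379104} = 4 i \sqrt{23694}$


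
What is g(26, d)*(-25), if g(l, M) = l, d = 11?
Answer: -650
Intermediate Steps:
g(26, d)*(-25) = 26*(-25) = -650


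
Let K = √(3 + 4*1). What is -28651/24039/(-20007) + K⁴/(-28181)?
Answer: -22759051546/13553603281413 ≈ -0.0016792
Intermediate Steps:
K = √7 (K = √(3 + 4) = √7 ≈ 2.6458)
-28651/24039/(-20007) + K⁴/(-28181) = -28651/24039/(-20007) + (√7)⁴/(-28181) = -28651*1/24039*(-1/20007) + 49*(-1/28181) = -28651/24039*(-1/20007) - 49/28181 = 28651/480948273 - 49/28181 = -22759051546/13553603281413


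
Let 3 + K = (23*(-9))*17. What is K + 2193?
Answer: -1329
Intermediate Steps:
K = -3522 (K = -3 + (23*(-9))*17 = -3 - 207*17 = -3 - 3519 = -3522)
K + 2193 = -3522 + 2193 = -1329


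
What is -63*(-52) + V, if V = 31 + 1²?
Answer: 3308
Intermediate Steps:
V = 32 (V = 31 + 1 = 32)
-63*(-52) + V = -63*(-52) + 32 = 3276 + 32 = 3308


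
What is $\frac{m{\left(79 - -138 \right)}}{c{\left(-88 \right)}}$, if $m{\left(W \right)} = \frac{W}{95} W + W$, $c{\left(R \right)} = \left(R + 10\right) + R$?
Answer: $- \frac{33852}{7885} \approx -4.2932$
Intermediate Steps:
$c{\left(R \right)} = 10 + 2 R$ ($c{\left(R \right)} = \left(10 + R\right) + R = 10 + 2 R$)
$m{\left(W \right)} = W + \frac{W^{2}}{95}$ ($m{\left(W \right)} = W \frac{1}{95} W + W = \frac{W}{95} W + W = \frac{W^{2}}{95} + W = W + \frac{W^{2}}{95}$)
$\frac{m{\left(79 - -138 \right)}}{c{\left(-88 \right)}} = \frac{\frac{1}{95} \left(79 - -138\right) \left(95 + \left(79 - -138\right)\right)}{10 + 2 \left(-88\right)} = \frac{\frac{1}{95} \left(79 + 138\right) \left(95 + \left(79 + 138\right)\right)}{10 - 176} = \frac{\frac{1}{95} \cdot 217 \left(95 + 217\right)}{-166} = \frac{1}{95} \cdot 217 \cdot 312 \left(- \frac{1}{166}\right) = \frac{67704}{95} \left(- \frac{1}{166}\right) = - \frac{33852}{7885}$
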